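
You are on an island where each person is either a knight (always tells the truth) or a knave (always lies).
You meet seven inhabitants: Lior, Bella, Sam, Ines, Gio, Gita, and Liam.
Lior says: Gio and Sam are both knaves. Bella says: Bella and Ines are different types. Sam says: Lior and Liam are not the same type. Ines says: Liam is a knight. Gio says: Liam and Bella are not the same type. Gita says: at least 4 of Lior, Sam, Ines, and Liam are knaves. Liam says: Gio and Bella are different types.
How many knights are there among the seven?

3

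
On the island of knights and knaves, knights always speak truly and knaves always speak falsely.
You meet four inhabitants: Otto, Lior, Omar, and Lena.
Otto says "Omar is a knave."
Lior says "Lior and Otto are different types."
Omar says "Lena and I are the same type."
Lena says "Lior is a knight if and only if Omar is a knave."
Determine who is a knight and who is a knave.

Otto (knave): "Omar is a knave" — false. ✓
Lior is a knave, so "Lior and Otto are different types" must be false — and it is.
Omar is a knight, so "Lena and I are the same type" must be True — and it is.
Lena (knight): "Lior is a knight if and only if Omar is a knave" — True. ✓

Otto is a knave, Lior is a knave, Omar is a knight, and Lena is a knight.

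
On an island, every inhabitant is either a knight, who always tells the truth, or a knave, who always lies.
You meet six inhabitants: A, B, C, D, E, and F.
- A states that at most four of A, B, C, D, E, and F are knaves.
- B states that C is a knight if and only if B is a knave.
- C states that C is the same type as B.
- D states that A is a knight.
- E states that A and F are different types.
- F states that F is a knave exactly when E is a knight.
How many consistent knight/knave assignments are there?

2

Consistent assignments:
  A=knight, B=knight, C=knave, D=knight, E=knave, F=knight
  A=knave, B=knight, C=knave, D=knave, E=knave, F=knave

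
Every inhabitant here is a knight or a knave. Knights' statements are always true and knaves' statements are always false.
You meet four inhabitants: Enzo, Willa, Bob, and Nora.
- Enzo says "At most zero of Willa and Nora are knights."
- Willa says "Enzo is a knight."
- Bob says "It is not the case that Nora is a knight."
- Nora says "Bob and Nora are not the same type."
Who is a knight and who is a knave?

As a knave, Enzo's statement "at most zero of Willa and Nora are knights" should be False; it is.
Since Willa is a knave, "Enzo is a knight" needs to be False, which holds.
Bob is a knave; "it is not the case that Nora is a knight" is False, as required.
Nora is a knight, so "Bob and Nora are not the same type" must be True — and it is.

Enzo is a knave, Willa is a knave, Bob is a knave, and Nora is a knight.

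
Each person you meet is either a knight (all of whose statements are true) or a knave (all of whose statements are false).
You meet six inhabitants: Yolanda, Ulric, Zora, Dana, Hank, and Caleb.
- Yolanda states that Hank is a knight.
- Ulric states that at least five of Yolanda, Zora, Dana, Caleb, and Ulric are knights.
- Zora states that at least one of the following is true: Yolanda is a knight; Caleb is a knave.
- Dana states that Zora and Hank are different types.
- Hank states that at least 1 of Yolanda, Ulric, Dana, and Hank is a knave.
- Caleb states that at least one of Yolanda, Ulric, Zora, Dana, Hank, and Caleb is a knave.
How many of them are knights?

The unique consistent assignment is Yolanda=knight, Ulric=knave, Zora=knight, Dana=knave, Hank=knight, Caleb=knight.
That has 4 knights.

4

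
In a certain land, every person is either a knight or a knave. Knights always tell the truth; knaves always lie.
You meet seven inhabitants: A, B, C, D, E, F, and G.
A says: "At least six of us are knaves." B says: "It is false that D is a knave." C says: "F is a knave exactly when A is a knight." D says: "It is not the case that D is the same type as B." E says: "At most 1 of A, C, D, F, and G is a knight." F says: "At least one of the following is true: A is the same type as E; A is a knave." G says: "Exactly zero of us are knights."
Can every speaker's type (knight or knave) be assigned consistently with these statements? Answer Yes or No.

One consistent assignment: A=knave, B=knave, C=knight, D=knave, E=knave, F=knight, G=knave.

Yes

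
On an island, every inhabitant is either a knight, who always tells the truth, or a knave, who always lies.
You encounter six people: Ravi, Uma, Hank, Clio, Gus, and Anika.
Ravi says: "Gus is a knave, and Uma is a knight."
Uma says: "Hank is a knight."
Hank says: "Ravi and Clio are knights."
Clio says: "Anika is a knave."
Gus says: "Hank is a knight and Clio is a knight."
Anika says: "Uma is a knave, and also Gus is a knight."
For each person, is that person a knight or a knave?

Knights: Clio. Knaves: Ravi, Uma, Hank, Gus, and Anika.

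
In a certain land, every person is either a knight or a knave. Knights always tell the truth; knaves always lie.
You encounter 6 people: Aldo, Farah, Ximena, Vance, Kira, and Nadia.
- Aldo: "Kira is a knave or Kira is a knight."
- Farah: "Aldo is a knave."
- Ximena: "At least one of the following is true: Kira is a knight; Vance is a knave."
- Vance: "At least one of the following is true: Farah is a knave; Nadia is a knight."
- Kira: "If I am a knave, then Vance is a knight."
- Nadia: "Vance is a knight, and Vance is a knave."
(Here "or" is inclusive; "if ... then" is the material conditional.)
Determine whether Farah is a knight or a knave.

Farah is a knave.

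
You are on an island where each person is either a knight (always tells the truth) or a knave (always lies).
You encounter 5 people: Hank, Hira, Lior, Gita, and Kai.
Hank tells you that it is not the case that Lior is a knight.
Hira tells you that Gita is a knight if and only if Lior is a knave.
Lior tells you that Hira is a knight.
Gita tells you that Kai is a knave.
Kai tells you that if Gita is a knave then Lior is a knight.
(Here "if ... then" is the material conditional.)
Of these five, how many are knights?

The unique consistent assignment is Hank=knave, Hira=knight, Lior=knight, Gita=knave, Kai=knight.
That has 3 knights.

3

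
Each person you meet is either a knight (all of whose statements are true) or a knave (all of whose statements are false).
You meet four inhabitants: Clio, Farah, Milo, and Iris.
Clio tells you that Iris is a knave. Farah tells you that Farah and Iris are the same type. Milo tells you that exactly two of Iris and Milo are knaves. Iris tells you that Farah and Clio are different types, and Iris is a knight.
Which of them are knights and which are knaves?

Suppose Clio is a knight. Then Clio's statement "Iris is a knave" would have to be true. Checking the 8 ways to assign the others, none is consistent with every speaker.
(For instance, with Farah=knight, Milo=knave, Iris=knight, Clio's claim "Iris is a knave" comes out false where it would need to be true.)
So Clio must be a knave, making "Iris is a knave" false. Taking Clio=knave, Farah=knight, Milo=knave, Iris=knight, each remaining statement checks out:
  Farah (knight): "Farah and Iris are the same type" — true. ✓
  Milo (knave): "exactly two of Iris and Milo are knaves" — false. ✓
  Iris (knight): "Farah and Clio are different types, and Iris is a knight" — true. ✓
This is the unique consistent assignment.

Clio is a knave, Farah is a knight, Milo is a knave, and Iris is a knight.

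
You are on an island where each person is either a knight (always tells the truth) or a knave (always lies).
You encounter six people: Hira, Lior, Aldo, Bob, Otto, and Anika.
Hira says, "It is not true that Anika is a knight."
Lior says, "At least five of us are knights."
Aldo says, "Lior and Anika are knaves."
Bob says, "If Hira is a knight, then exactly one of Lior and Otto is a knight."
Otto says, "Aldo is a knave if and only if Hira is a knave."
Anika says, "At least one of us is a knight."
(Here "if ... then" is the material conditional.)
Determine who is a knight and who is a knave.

Knights: Bob, Otto, and Anika. Knaves: Hira, Lior, and Aldo.

Hira is a knave, so "it is not true that Anika is a knight" must be false — and it is.
Lior is a knave, and the claim "at least five of us are knights" is indeed false.
Aldo is a knave, so "Lior and Anika are knaves" must be false — and it is.
Bob is a knight, so "if Hira is a knight, then exactly one of Lior and Otto is a knight" must be True — and it is.
Otto is a knight, so "Aldo is a knave if and only if Hira is a knave" must be True — and it is.
As a knight, Anika's statement "at least one of us is a knight" should be True; it is.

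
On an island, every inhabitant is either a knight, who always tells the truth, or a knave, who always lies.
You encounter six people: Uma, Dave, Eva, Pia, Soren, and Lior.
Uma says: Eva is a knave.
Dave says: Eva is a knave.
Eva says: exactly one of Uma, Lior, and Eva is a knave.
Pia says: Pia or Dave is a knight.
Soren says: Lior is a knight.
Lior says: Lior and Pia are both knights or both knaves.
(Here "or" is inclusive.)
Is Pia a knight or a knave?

Pia is a knight.

Consistent assignments: {Uma=knight, Dave=knight, Eva=knave, Pia=knight, Soren=knave, Lior=knave}; {Uma=knave, Dave=knave, Eva=knight, Pia=knight, Soren=knight, Lior=knight}
In every consistent assignment, Pia is a knight.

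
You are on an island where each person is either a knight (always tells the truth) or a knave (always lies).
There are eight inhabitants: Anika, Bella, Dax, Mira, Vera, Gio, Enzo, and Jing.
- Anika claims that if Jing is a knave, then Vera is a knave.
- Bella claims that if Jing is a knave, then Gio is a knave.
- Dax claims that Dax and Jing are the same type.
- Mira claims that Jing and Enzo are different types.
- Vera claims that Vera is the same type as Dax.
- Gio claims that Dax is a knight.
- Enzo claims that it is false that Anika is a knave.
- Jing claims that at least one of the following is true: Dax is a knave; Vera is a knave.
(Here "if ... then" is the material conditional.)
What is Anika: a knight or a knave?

Anika is a knight.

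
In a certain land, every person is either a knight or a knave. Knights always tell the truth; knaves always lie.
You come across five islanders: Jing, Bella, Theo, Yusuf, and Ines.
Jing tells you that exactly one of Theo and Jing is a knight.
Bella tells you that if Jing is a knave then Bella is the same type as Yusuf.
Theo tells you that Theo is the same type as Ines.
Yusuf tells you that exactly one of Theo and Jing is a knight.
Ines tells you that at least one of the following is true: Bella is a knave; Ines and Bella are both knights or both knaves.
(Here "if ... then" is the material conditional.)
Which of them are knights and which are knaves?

Jing is a knight, Bella is a knight, Theo is a knave, Yusuf is a knight, and Ines is a knight.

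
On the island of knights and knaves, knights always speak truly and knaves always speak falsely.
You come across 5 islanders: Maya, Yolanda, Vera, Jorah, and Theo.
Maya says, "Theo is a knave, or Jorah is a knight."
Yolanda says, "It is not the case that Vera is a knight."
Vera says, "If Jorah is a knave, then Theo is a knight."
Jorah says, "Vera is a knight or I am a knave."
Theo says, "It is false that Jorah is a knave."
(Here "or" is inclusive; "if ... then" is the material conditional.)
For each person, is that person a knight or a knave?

Maya is a knight; "Theo is a knave, or Jorah is a knight" is true, as required.
Yolanda (knave): "it is not the case that Vera is a knight" — false. ✓
Vera is a knight; "if Jorah is a knave, then Theo is a knight" is true, as required.
As a knight, Jorah's statement "Vera is a knight or I am a knave" should be true; it is.
Theo is a knight, and the claim "it is false that Jorah is a knave" is indeed true.

Maya is a knight, Yolanda is a knave, Vera is a knight, Jorah is a knight, and Theo is a knight.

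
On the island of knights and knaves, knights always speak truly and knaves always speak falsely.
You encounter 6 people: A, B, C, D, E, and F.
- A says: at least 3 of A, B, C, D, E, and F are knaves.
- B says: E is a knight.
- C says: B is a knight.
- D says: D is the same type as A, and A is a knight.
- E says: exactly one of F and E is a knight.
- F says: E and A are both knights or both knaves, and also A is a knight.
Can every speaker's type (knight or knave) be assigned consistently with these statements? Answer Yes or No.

Yes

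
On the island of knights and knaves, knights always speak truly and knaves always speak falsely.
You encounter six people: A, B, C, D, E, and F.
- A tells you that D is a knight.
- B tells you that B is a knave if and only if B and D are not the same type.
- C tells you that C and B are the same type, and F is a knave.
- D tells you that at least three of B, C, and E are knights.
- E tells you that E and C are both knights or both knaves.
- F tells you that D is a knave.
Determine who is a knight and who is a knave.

Knights: A, B, C, D, and E. Knaves: F.

A is a knight; "D is a knight" is true, as required.
Since B is a knight, "B is a knave if and only if B and D are not the same type" needs to be true, which holds.
C (knight): "C and B are the same type, and F is a knave" — true. ✓
D is a knight, so "at least three of B, C, and E are knights" must be true — and it is.
E is a knight, and the claim "E and C are both knights or both knaves" is indeed true.
F is a knave; "D is a knave" is false, as required.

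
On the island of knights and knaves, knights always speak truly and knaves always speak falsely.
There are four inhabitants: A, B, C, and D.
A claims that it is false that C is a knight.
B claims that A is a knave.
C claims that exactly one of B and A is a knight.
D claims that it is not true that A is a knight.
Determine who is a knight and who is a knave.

A is a knave, B is a knight, C is a knight, and D is a knight.

Since A is a knave, "it is false that C is a knight" needs to be false, which holds.
B is a knight, so "A is a knave" must be True — and it is.
As a knight, C's statement "exactly one of B and A is a knight" should be True; it is.
D is a knight, and the claim "it is not true that A is a knight" is indeed True.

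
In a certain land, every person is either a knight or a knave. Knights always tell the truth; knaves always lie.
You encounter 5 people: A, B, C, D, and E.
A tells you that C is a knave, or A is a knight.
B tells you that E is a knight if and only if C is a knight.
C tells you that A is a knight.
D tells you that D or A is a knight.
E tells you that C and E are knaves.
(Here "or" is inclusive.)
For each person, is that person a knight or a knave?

A is a knight, B is a knave, C is a knight, D is a knight, and E is a knave.

A is a knight; "C is a knave, or A is a knight" is True, as required.
B (knave): "E is a knight if and only if C is a knight" — false. ✓
C is a knight, and the claim "A is a knight" is indeed True.
D is a knight, so "D or A is a knight" must be True — and it is.
E is a knave; "C and E are knaves" is false, as required.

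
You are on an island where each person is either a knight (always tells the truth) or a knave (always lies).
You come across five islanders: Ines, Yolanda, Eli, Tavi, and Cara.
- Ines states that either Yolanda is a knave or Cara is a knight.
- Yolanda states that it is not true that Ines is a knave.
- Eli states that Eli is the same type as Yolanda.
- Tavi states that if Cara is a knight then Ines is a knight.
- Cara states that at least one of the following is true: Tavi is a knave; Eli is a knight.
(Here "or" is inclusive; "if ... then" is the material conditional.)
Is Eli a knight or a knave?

Eli is a knight.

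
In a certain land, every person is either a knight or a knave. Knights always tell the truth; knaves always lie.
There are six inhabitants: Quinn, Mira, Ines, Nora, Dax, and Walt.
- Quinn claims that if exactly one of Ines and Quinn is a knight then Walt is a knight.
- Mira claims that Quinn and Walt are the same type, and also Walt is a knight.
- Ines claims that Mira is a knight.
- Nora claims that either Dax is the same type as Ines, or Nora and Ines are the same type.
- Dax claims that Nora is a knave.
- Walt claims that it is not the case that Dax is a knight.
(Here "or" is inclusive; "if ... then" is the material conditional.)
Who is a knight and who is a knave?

Quinn is a knight, Mira is a knight, Ines is a knight, Nora is a knight, Dax is a knave, and Walt is a knight.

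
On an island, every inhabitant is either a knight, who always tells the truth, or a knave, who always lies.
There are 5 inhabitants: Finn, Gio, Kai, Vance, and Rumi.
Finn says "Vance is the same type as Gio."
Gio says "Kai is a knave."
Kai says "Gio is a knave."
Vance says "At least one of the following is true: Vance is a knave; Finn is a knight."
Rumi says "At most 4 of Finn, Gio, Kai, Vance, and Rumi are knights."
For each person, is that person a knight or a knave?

Knights: Finn, Gio, Vance, and Rumi. Knaves: Kai.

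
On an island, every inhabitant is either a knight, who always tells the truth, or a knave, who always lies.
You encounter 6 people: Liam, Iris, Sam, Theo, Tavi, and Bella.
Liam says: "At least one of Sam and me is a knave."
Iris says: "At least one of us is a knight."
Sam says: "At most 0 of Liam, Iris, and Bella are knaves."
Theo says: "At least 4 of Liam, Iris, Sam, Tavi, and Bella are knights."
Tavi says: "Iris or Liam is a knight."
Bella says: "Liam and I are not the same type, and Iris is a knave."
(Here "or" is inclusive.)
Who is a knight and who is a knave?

Liam is a knight, so "at least one of Sam and me is a knave" must be True — and it is.
Iris (knight): "at least one of us is a knight" — True. ✓
Sam is a knave, and the claim "at most 0 of Liam, Iris, and Bella are knaves" is indeed False.
Theo (knave): "at least 4 of Liam, Iris, Sam, Tavi, and Bella are knights" — False. ✓
Since Tavi is a knight, "Iris or Liam is a knight" needs to be True, which holds.
As a knave, Bella's statement "Liam and I are not the same type, and Iris is a knave" should be False; it is.

Liam is a knight, Iris is a knight, Sam is a knave, Theo is a knave, Tavi is a knight, and Bella is a knave.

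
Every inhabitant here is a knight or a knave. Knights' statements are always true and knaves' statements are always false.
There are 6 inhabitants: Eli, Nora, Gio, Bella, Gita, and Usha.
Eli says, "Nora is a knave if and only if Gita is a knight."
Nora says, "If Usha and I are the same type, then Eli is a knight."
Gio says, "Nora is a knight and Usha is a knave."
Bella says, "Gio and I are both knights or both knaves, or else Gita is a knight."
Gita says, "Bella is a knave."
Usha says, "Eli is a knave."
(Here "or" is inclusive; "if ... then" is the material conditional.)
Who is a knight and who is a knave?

Eli is a knight, Nora is a knight, Gio is a knight, Bella is a knight, Gita is a knave, and Usha is a knave.

Eli (knight): "Nora is a knave if and only if Gita is a knight" — true. ✓
Nora is a knight; "if Usha and I are the same type, then Eli is a knight" is true, as required.
Gio is a knight, so "Nora is a knight and Usha is a knave" must be true — and it is.
Bella is a knight, so "Gio and I are both knights or both knaves, or else Gita is a knight" must be true — and it is.
Gita is a knave, and the claim "Bella is a knave" is indeed False.
Since Usha is a knave, "Eli is a knave" needs to be False, which holds.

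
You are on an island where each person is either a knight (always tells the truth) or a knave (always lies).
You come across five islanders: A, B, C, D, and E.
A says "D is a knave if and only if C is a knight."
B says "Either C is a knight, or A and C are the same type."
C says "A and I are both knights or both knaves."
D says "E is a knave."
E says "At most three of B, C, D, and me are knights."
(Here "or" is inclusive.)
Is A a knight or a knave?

A is a knight.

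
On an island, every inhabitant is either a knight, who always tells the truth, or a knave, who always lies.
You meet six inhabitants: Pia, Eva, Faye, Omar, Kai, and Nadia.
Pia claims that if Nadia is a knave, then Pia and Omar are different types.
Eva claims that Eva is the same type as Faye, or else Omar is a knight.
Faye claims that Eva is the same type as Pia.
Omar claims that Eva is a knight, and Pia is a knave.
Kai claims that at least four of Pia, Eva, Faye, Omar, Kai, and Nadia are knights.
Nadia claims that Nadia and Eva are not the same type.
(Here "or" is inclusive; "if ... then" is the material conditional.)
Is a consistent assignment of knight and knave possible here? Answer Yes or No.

Yes

One consistent assignment: Pia=knave, Eva=knave, Faye=knight, Omar=knave, Kai=knave, Nadia=knave.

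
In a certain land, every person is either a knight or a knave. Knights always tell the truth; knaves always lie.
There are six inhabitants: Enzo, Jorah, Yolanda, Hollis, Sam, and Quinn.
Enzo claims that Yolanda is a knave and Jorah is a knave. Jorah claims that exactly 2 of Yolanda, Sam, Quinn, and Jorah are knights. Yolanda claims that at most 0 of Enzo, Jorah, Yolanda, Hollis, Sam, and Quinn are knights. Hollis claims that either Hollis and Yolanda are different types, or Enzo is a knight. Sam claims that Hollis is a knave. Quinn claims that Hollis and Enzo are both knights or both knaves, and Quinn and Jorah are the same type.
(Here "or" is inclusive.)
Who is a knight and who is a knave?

Knights: Jorah and Sam. Knaves: Enzo, Yolanda, Hollis, and Quinn.

As a knave, Enzo's statement "Yolanda is a knave and Jorah is a knave" should be false; it is.
Since Jorah is a knight, "exactly 2 of Yolanda, Sam, Quinn, and Jorah are knights" needs to be true, which holds.
Since Yolanda is a knave, "at most 0 of Enzo, Jorah, Yolanda, Hollis, Sam, and Quinn are knights" needs to be false, which holds.
Hollis is a knave; "either Hollis and Yolanda are different types, or Enzo is a knight" is false, as required.
As a knight, Sam's statement "Hollis is a knave" should be true; it is.
Quinn is a knave, so "Hollis and Enzo are both knights or both knaves, and Quinn and Jorah are the same type" must be false — and it is.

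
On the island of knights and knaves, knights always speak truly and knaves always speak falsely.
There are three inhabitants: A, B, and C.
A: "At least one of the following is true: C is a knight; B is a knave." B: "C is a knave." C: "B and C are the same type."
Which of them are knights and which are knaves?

A is a knave, B is a knight, and C is a knave.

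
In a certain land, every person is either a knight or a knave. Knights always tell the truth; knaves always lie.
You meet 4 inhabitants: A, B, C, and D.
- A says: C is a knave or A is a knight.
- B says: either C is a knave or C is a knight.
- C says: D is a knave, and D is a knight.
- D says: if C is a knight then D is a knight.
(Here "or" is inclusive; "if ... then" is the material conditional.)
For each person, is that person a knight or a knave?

A is a knight; "C is a knave or A is a knight" is True, as required.
B is a knight, so "either C is a knave or C is a knight" must be True — and it is.
Since C is a knave, "D is a knave, and D is a knight" needs to be false, which holds.
Since D is a knight, "if C is a knight then D is a knight" needs to be True, which holds.

A is a knight, B is a knight, C is a knave, and D is a knight.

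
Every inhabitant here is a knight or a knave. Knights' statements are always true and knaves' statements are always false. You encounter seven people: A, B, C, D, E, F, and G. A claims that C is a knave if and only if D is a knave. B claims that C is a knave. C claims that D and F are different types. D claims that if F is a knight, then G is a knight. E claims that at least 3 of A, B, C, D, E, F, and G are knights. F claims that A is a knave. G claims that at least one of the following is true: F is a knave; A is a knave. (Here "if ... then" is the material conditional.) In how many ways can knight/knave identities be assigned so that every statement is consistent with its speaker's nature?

2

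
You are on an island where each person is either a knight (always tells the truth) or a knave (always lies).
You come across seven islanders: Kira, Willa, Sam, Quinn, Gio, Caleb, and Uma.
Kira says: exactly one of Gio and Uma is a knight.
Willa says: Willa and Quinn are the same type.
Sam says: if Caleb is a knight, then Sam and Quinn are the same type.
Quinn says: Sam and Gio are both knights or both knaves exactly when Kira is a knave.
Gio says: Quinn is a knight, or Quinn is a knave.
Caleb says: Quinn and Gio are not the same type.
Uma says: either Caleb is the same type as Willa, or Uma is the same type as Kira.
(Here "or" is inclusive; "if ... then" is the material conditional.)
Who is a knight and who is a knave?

Kira is a knave, Willa is a knave, Sam is a knight, Quinn is a knight, Gio is a knight, Caleb is a knave, and Uma is a knight.

Kira is a knave, so "exactly one of Gio and Uma is a knight" must be false — and it is.
Willa is a knave, and the claim "Willa and Quinn are the same type" is indeed false.
Sam (knight): "if Caleb is a knight, then Sam and Quinn are the same type" — True. ✓
As a knight, Quinn's statement "Sam and Gio are both knights or both knaves exactly when Kira is a knave" should be True; it is.
Gio is a knight, so "Quinn is a knight, or Quinn is a knave" must be True — and it is.
Caleb is a knave, and the claim "Quinn and Gio are not the same type" is indeed false.
Since Uma is a knight, "either Caleb is the same type as Willa, or Uma is the same type as Kira" needs to be True, which holds.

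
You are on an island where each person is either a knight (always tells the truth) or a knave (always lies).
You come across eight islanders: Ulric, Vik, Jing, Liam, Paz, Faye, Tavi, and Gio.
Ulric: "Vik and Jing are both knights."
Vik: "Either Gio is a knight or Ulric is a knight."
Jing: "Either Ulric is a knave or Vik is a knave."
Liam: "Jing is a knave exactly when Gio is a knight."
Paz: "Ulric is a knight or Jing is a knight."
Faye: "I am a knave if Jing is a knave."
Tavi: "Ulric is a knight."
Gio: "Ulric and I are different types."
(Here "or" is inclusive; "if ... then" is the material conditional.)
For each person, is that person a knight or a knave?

Knights: Jing, Liam, Paz, and Faye. Knaves: Ulric, Vik, Tavi, and Gio.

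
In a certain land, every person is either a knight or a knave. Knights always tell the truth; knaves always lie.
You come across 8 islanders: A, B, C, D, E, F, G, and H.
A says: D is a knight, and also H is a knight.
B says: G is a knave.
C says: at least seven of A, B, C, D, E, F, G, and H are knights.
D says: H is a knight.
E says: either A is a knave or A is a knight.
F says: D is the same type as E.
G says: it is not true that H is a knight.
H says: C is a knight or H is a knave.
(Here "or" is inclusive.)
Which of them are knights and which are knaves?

A (knight): "D is a knight, and also H is a knight" — true. ✓
B is a knight, so "G is a knave" must be true — and it is.
C is a knight, so "at least seven of A, B, C, D, E, F, G, and H are knights" must be true — and it is.
As a knight, D's statement "H is a knight" should be true; it is.
E is a knight; "either A is a knave or A is a knight" is true, as required.
Since F is a knight, "D is the same type as E" needs to be true, which holds.
Since G is a knave, "it is not true that H is a knight" needs to be false, which holds.
As a knight, H's statement "C is a knight or H is a knave" should be true; it is.

Knights: A, B, C, D, E, F, and H. Knaves: G.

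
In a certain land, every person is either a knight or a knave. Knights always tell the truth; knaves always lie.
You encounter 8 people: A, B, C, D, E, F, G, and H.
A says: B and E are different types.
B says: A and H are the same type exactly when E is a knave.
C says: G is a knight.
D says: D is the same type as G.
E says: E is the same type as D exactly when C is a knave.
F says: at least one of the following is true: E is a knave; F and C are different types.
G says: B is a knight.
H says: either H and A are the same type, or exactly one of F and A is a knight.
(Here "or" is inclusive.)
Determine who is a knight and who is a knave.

A is a knight; "B and E are different types" is True, as required.
B (knight): "A and H are the same type exactly when E is a knave" — True. ✓
Since C is a knight, "G is a knight" needs to be True, which holds.
D is a knave; "D is the same type as G" is false, as required.
E is a knave, and the claim "E is the same type as D exactly when C is a knave" is indeed false.
F is a knight, and the claim "at least one of the following is true: E is a knave; F and C are different types" is indeed True.
G is a knight; "B is a knight" is True, as required.
H is a knight, so "either H and A are the same type, or exactly one of F and A is a knight" must be True — and it is.

A is a knight, B is a knight, C is a knight, D is a knave, E is a knave, F is a knight, G is a knight, and H is a knight.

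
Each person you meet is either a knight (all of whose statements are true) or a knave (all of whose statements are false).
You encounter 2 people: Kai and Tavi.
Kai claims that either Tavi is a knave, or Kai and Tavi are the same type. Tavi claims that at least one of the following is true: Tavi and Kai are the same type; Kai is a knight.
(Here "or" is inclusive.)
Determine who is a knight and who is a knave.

Knights: Kai and Tavi. Knaves: none.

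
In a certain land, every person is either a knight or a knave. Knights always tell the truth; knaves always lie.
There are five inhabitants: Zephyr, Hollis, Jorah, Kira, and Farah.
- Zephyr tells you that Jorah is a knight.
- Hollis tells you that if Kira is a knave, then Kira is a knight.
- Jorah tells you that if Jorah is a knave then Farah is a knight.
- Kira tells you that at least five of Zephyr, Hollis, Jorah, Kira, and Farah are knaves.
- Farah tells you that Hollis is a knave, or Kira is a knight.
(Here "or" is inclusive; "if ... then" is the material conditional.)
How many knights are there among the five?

The unique consistent assignment is Zephyr=knight, Hollis=knave, Jorah=knight, Kira=knave, Farah=knight.
That has 3 knights.

3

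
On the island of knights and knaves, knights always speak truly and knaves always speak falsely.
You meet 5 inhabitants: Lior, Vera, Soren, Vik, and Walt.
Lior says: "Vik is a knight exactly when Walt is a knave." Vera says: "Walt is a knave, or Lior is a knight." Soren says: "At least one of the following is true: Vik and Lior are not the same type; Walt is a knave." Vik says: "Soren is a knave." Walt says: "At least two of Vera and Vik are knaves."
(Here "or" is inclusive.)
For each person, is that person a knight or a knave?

Knights: Vera and Soren. Knaves: Lior, Vik, and Walt.

Suppose Lior is a knight. Then Lior's statement "Vik is a knight exactly when Walt is a knave" would have to be true. Checking the 16 ways to assign the others, none is consistent with every speaker.
(For instance, with Vera=knight, Soren=knight, Vik=knave, Walt=knave, Lior's claim "Vik is a knight exactly when Walt is a knave" comes out false where it would need to be true.)
So Lior must be a knave, making "Vik is a knight exactly when Walt is a knave" false. Taking Lior=knave, Vera=knight, Soren=knight, Vik=knave, Walt=knave, each remaining statement checks out:
  Vera (knight): "Walt is a knave, or Lior is a knight" — true. ✓
  Soren (knight): "at least one of the following is true: Vik and Lior are not the same type; Walt is a knave" — true. ✓
  Vik (knave): "Soren is a knave" — false. ✓
  Walt (knave): "at least two of Vera and Vik are knaves" — false. ✓
This is the unique consistent assignment.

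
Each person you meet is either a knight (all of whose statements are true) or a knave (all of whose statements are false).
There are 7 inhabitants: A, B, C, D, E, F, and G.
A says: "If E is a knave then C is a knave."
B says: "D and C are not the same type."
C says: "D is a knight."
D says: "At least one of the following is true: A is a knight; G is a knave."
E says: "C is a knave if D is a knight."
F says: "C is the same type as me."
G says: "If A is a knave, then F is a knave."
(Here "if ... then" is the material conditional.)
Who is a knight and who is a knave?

Knights: C, D, and F. Knaves: A, B, E, and G.

A (knave): "if E is a knave then C is a knave" — False. ✓
As a knave, B's statement "D and C are not the same type" should be False; it is.
As a knight, C's statement "D is a knight" should be True; it is.
D is a knight; "at least one of the following is true: A is a knight; G is a knave" is True, as required.
E (knave): "C is a knave if D is a knight" — False. ✓
F is a knight, and the claim "C is the same type as me" is indeed True.
As a knave, G's statement "if A is a knave, then F is a knave" should be False; it is.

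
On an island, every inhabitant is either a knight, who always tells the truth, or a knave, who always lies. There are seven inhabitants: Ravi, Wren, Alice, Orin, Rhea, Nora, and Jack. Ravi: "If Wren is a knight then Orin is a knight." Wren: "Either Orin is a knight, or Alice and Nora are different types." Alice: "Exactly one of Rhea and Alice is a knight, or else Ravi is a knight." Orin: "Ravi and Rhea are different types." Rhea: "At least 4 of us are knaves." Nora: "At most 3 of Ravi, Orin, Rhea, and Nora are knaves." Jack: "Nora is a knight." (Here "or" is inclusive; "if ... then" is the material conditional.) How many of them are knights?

6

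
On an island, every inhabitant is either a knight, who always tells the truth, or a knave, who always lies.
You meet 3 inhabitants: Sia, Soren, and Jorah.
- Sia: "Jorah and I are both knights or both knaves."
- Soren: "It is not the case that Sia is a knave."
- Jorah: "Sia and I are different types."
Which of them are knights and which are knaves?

Since Sia is a knave, "Jorah and I are both knights or both knaves" needs to be False, which holds.
Soren is a knave; "it is not the case that Sia is a knave" is False, as required.
Jorah is a knight, and the claim "Sia and I are different types" is indeed True.

Sia is a knave, Soren is a knave, and Jorah is a knight.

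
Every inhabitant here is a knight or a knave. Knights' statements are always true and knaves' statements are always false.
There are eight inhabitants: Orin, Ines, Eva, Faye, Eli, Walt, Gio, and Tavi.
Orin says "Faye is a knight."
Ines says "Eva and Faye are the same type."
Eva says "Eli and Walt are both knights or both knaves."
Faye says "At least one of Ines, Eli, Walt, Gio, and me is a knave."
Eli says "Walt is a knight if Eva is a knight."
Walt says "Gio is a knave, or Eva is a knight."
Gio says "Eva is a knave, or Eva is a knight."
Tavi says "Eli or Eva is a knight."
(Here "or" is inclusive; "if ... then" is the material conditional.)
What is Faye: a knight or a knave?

Faye is a knight.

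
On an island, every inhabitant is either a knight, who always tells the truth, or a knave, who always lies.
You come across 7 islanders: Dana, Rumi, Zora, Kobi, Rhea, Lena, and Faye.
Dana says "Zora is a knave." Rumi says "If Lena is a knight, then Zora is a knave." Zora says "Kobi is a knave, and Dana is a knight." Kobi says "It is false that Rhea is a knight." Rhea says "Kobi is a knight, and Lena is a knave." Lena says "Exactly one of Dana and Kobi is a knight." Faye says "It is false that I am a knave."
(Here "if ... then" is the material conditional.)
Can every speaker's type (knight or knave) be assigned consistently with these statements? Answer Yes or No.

No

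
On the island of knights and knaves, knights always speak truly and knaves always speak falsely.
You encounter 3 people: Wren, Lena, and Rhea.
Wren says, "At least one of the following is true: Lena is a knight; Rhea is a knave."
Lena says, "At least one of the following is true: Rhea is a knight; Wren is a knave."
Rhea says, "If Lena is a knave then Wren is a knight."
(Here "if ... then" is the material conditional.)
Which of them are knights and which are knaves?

Wren is a knight, Lena is a knight, and Rhea is a knight.

Suppose Wren is a knave. Then Wren's statement "at least one of the following is true: Lena is a knight; Rhea is a knave" would have to be false. Checking the 4 ways to assign the others, none is consistent with every speaker.
(For instance, with Lena=knight, Rhea=knight, Wren's claim "at least one of the following is true: Lena is a knight; Rhea is a knave" comes out true where it would need to be false.)
So Wren must be a knight, making "at least one of the following is true: Lena is a knight; Rhea is a knave" true. Taking Wren=knight, Lena=knight, Rhea=knight, each remaining statement checks out:
  Lena (knight): "at least one of the following is true: Rhea is a knight; Wren is a knave" — true. ✓
  Rhea (knight): "if Lena is a knave then Wren is a knight" — true. ✓
This is the unique consistent assignment.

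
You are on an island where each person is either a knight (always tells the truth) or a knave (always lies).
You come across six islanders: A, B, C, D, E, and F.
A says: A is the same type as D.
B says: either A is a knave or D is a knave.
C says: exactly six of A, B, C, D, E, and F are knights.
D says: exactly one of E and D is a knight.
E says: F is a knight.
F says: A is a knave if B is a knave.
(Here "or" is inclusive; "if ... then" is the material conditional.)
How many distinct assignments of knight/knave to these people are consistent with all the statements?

1

Consistent assignments:
  A=knight, B=knave, C=knave, D=knight, E=knave, F=knave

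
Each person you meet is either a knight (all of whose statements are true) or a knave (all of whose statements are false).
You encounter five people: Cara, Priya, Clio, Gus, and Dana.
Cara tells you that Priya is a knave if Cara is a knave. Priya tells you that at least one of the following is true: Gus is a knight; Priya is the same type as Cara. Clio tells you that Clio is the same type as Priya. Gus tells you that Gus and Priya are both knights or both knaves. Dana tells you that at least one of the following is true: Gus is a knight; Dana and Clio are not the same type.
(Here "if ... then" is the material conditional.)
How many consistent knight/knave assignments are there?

6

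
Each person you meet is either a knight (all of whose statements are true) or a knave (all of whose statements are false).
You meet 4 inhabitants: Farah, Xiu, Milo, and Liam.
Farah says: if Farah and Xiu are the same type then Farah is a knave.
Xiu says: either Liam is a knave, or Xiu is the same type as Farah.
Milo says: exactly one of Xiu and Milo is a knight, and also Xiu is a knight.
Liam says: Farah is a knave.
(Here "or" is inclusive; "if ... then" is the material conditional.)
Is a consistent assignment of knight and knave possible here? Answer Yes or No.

Checking all 16 assignments, each has at least one speaker whose statement's truth value contradicts their type.

No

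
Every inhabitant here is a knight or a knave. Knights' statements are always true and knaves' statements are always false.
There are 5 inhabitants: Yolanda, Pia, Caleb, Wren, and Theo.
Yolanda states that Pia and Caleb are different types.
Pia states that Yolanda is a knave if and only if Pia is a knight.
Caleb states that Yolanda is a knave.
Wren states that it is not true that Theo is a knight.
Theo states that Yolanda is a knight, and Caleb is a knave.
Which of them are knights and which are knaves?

Suppose Yolanda is a knight. Then Yolanda's statement "Pia and Caleb are different types" would have to be true. Checking the 16 ways to assign the others, none is consistent with every speaker.
(For instance, with Pia=knight, Caleb=knight, Wren=knight, Theo=knave, Yolanda's claim "Pia and Caleb are different types" comes out false where it would need to be true.)
So Yolanda must be a knave, making "Pia and Caleb are different types" false. Taking Yolanda=knave, Pia=knight, Caleb=knight, Wren=knight, Theo=knave, each remaining statement checks out:
  Pia (knight): "Yolanda is a knave if and only if Pia is a knight" — true. ✓
  Caleb (knight): "Yolanda is a knave" — true. ✓
  Wren (knight): "it is not true that Theo is a knight" — true. ✓
  Theo (knave): "Yolanda is a knight, and Caleb is a knave" — false. ✓
This is the unique consistent assignment.

Yolanda is a knave, Pia is a knight, Caleb is a knight, Wren is a knight, and Theo is a knave.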